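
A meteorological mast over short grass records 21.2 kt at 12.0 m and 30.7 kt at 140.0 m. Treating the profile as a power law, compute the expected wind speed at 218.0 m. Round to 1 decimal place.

First find α: α = ln(V₂/V₁)/ln(z₂/z₁) = ln(30.7/21.2)/ln(140.0/12.0) = 0.37026/2.45674 = 0.1507
Extrapolate from 140.0 m to 218.0 m: V₃ = 30.7 × (218.0/140.0)^0.1507 = 30.7 × 1.0690 = 32.8190 kt

32.8 kt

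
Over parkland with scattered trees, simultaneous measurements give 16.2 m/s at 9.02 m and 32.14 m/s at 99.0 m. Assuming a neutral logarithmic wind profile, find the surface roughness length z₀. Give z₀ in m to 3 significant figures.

Log law: V(z) ∝ ln(z/z₀). With r = V₁/V₂ = 16.2/32.14 = 0.50404,
r · ln(z₂/z₀) = ln(z₁/z₀) ⇒ ln z₀ = (ln z₁ − r·ln z₂)/(1 − r)
ln z₀ = (2.19944 − 0.50404×4.59512) / 0.49596 = -0.2353
z₀ = exp(-0.2353) = 0.7903 m

z₀ ≈ 0.790 m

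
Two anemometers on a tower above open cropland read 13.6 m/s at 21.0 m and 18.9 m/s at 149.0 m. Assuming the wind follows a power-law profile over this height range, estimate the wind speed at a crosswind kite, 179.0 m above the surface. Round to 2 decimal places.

First find α: α = ln(V₂/V₁)/ln(z₂/z₁) = ln(18.9/13.6)/ln(149.0/21.0) = 0.32909/1.95942 = 0.1680
Extrapolate from 149.0 m to 179.0 m: V₃ = 18.9 × (179.0/149.0)^0.1680 = 18.9 × 1.0313 = 19.4914 m/s

19.49 m/s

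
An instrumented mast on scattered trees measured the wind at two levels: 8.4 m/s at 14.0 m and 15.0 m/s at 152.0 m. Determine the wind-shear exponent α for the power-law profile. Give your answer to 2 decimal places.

Power law: V₂/V₁ = (z₂/z₁)^α ⇒ α = ln(V₂/V₁) / ln(z₂/z₁)
α = ln(15.0/8.4) / ln(152.0/14.0) = ln(1.7857) / ln(10.8571)
  = 0.57982 / 2.38482 = 0.24313

α ≈ 0.24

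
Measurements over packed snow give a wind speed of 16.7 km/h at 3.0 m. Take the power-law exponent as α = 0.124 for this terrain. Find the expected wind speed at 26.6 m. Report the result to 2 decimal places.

Power-law profile: V₂ = V₁ · (z₂/z₁)^α
V₂ = 16.7 × (26.6/3.0)^0.124 = 16.7 × (8.8667)^0.124
    = 16.7 × 1.3108 = 21.8896 km/h

21.89 km/h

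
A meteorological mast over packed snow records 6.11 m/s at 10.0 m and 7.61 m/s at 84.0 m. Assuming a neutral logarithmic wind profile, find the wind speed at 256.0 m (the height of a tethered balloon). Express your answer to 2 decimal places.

8.40 m/s

Log law: V ∝ ln(z/z₀). From the pair, with r = V₁/V₂ = 0.80289,
ln z₀ = (ln z₁ − r·ln z₂)/(1 − r) = (2.3026 − 0.80289×4.4308)/0.19711 = -6.3664 → z₀ = 0.001718 m
V₃ = V₁ · ln(z₃/z₀)/ln(z₁/z₀) = 6.11 × 11.9116/8.6690 = 8.3954 m/s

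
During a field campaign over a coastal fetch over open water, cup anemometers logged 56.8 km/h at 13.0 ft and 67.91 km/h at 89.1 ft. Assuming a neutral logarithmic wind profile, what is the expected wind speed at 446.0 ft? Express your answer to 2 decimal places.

Log law: V ∝ ln(z/z₀). From the pair, with r = V₁/V₂ = 0.83640,
ln z₀ = (ln z₁ − r·ln z₂)/(1 − r) = (2.5649 − 0.83640×4.4898)/0.16360 = -7.2757 → z₀ = 0.0006922 ft
V₃ = V₁ · ln(z₃/z₀)/ln(z₁/z₀) = 56.8 × 13.3760/9.8406 = 77.2061 km/h

77.21 km/h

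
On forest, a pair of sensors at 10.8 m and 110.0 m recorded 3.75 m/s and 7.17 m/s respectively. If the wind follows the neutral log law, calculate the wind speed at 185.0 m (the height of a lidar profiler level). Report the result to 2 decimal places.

Log law: V ∝ ln(z/z₀). From the pair, with r = V₁/V₂ = 0.52301,
ln z₀ = (ln z₁ − r·ln z₂)/(1 − r) = (2.3795 − 0.52301×4.7005)/0.47699 = -0.1653 → z₀ = 0.8476 m
V₃ = V₁ · ln(z₃/z₀)/ln(z₁/z₀) = 3.75 × 5.3857/2.5449 = 7.9361 m/s

7.94 m/s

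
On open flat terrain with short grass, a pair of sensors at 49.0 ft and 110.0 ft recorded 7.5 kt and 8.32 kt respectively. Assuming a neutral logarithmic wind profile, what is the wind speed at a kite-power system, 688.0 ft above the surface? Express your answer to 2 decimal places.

Log law: V ∝ ln(z/z₀). From the pair, with r = V₁/V₂ = 0.90144,
ln z₀ = (ln z₁ − r·ln z₂)/(1 − r) = (3.8918 − 0.90144×4.7005)/0.09856 = -3.5045 → z₀ = 0.03006 ft
V₃ = V₁ · ln(z₃/z₀)/ln(z₁/z₀) = 7.5 × 10.0382/7.3963 = 10.1790 kt

10.18 kt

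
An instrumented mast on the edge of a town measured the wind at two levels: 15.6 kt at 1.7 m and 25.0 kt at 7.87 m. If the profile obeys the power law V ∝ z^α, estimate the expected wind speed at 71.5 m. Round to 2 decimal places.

49.30 kt

First find α: α = ln(V₂/V₁)/ln(z₂/z₁) = ln(25.0/15.6)/ln(7.87/1.7) = 0.47160/1.53243 = 0.3077
Extrapolate from 7.87 m to 71.5 m: V₃ = 25.0 × (71.5/7.87)^0.3077 = 25.0 × 1.9721 = 49.3022 kt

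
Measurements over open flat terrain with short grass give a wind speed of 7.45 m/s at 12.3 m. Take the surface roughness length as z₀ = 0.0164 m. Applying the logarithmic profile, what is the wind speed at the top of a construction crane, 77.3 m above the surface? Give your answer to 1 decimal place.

Log law: V(z) ∝ ln(z/z₀), so V₂/V₁ = ln(z₂/z₀) / ln(z₁/z₀).
ln(77.3/0.0164) = 8.4582, ln(12.3/0.0164) = 6.6201
V₂ = 7.45 × 8.4582/6.6201 = 7.45 × 1.2777 = 9.5185 m/s

9.5 m/s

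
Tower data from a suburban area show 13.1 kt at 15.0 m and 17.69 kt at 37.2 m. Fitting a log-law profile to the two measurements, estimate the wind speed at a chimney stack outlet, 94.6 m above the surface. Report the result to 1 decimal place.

22.4 kt

Log law: V ∝ ln(z/z₀). From the pair, with r = V₁/V₂ = 0.74053,
ln z₀ = (ln z₁ − r·ln z₂)/(1 − r) = (2.7081 − 0.74053×3.6163)/0.25947 = 0.1159 → z₀ = 1.123 m
V₃ = V₁ · ln(z₃/z₀)/ln(z₁/z₀) = 13.1 × 4.4338/2.5922 = 22.4068 kt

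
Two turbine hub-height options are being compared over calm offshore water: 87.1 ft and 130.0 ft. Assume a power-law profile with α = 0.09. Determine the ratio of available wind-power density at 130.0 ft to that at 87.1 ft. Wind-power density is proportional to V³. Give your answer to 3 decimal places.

Speed ratio: V_B/V_A = (z_B/z_A)^α = (130.0/87.1)^0.09 = (1.4925)^0.09 = 1.03670
Power-density ratio: P_B/P_A = (V_B/V_A)³ = (1.03670)³ = 1.11419

1.114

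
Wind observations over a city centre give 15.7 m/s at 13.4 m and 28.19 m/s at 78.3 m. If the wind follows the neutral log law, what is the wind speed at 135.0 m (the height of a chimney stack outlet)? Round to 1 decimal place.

32.0 m/s

Log law: V ∝ ln(z/z₀). From the pair, with r = V₁/V₂ = 0.55694,
ln z₀ = (ln z₁ − r·ln z₂)/(1 − r) = (2.5953 − 0.55694×4.3605)/0.44306 = 0.3763 → z₀ = 1.457 m
V₃ = V₁ · ln(z₃/z₀)/ln(z₁/z₀) = 15.7 × 4.5290/2.2190 = 32.0441 m/s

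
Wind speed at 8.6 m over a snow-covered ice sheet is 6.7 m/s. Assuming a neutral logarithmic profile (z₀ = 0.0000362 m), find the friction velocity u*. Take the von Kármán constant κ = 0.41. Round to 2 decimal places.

Log law: V(z) = (u*/κ) · ln(z/z₀) ⇒ u* = κ · V / ln(z/z₀)
u* = 0.41 × 6.7 / ln(8.6/0.0000362) = 0.41 × 6.7 / 12.3782
   = 2.7470 / 12.3782 = 0.2219 m/s

u* ≈ 0.22 m/s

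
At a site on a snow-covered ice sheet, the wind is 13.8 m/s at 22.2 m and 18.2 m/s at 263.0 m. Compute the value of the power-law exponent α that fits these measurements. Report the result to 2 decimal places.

α ≈ 0.11

Power law: V₂/V₁ = (z₂/z₁)^α ⇒ α = ln(V₂/V₁) / ln(z₂/z₁)
α = ln(18.2/13.8) / ln(263.0/22.2) = ln(1.3188) / ln(11.8468)
  = 0.27675 / 2.47206 = 0.11195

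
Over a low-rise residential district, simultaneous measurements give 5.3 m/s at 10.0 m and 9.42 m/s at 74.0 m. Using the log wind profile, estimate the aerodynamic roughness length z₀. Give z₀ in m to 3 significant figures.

Log law: V(z) ∝ ln(z/z₀). With r = V₁/V₂ = 5.3/9.42 = 0.56263,
r · ln(z₂/z₀) = ln(z₁/z₀) ⇒ ln z₀ = (ln z₁ − r·ln z₂)/(1 − r)
ln z₀ = (2.30259 − 0.56263×4.30407) / 0.43737 = -0.2721
z₀ = exp(-0.2721) = 0.7618 m

z₀ ≈ 0.762 m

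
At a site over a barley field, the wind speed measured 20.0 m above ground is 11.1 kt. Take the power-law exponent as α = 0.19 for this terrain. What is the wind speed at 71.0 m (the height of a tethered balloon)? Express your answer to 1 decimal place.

14.1 kt

Power-law profile: V₂ = V₁ · (z₂/z₁)^α
V₂ = 11.1 × (71.0/20.0)^0.19 = 11.1 × (3.5500)^0.19
    = 11.1 × 1.2722 = 14.1210 kt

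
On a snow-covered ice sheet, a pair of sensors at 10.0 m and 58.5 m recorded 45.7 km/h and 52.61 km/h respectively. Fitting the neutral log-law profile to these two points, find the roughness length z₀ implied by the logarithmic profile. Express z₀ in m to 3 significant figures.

z₀ ≈ 0.0000844 m

Log law: V(z) ∝ ln(z/z₀). With r = V₁/V₂ = 45.7/52.61 = 0.86866,
r · ln(z₂/z₀) = ln(z₁/z₀) ⇒ ln z₀ = (ln z₁ − r·ln z₂)/(1 − r)
ln z₀ = (2.30259 − 0.86866×4.06903) / 0.13134 = -9.3800
z₀ = exp(-9.3800) = 0.00008440 m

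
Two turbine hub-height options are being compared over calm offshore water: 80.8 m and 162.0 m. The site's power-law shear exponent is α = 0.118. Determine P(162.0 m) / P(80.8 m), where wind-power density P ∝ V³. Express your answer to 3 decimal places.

1.279

Speed ratio: V_B/V_A = (z_B/z_A)^α = (162.0/80.8)^0.118 = (2.0050)^0.118 = 1.08555
Power-density ratio: P_B/P_A = (V_B/V_A)³ = (1.08555)³ = 1.27922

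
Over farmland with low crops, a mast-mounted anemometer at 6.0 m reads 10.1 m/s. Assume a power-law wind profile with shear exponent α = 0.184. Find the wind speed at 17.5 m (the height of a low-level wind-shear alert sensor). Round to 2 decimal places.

Power-law profile: V₂ = V₁ · (z₂/z₁)^α
V₂ = 10.1 × (17.5/6.0)^0.184 = 10.1 × (2.9167)^0.184
    = 10.1 × 1.2177 = 12.2987 m/s

12.30 m/s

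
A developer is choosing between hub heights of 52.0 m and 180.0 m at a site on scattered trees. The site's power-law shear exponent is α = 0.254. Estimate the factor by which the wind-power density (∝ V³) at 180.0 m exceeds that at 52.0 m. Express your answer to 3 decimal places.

2.576

Speed ratio: V_B/V_A = (z_B/z_A)^α = (180.0/52.0)^0.254 = (3.4615)^0.254 = 1.37080
Power-density ratio: P_B/P_A = (V_B/V_A)³ = (1.37080)³ = 2.57587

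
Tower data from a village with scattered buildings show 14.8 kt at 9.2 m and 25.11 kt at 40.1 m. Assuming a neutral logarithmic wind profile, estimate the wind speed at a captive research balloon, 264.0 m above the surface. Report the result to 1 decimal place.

38.3 kt

Log law: V ∝ ln(z/z₀). From the pair, with r = V₁/V₂ = 0.58941,
ln z₀ = (ln z₁ − r·ln z₂)/(1 − r) = (2.2192 − 0.58941×3.6914)/0.41059 = 0.1059 → z₀ = 1.112 m
V₃ = V₁ · ln(z₃/z₀)/ln(z₁/z₀) = 14.8 × 5.4700/2.1133 = 38.3081 kt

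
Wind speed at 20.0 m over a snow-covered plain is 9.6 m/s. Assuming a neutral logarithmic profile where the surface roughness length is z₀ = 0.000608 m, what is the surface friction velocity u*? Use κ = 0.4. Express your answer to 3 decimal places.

u* ≈ 0.369 m/s

Log law: V(z) = (u*/κ) · ln(z/z₀) ⇒ u* = κ · V / ln(z/z₀)
u* = 0.4 × 9.6 / ln(20.0/0.000608) = 0.4 × 9.6 / 10.4011
   = 3.8400 / 10.4011 = 0.3692 m/s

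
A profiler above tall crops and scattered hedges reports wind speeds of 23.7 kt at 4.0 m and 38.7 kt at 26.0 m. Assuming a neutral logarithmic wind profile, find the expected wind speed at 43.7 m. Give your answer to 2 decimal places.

42.86 kt

Log law: V ∝ ln(z/z₀). From the pair, with r = V₁/V₂ = 0.61240,
ln z₀ = (ln z₁ − r·ln z₂)/(1 − r) = (1.3863 − 0.61240×3.2581)/0.38760 = -1.5712 → z₀ = 0.2078 m
V₃ = V₁ · ln(z₃/z₀)/ln(z₁/z₀) = 23.7 × 5.3485/2.9574 = 42.8611 kt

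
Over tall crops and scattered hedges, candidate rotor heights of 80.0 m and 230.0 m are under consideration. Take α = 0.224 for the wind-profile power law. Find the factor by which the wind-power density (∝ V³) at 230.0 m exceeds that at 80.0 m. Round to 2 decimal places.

2.03

Speed ratio: V_B/V_A = (z_B/z_A)^α = (230.0/80.0)^0.224 = (2.8750)^0.224 = 1.26688
Power-density ratio: P_B/P_A = (V_B/V_A)³ = (1.26688)³ = 2.03331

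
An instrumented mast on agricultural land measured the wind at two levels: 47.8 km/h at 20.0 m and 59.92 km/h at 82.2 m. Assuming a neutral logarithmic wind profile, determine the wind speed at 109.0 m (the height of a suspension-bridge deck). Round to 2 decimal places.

Log law: V ∝ ln(z/z₀). From the pair, with r = V₁/V₂ = 0.79773,
ln z₀ = (ln z₁ − r·ln z₂)/(1 − r) = (2.9957 − 0.79773×4.4092)/0.20227 = -2.5787 → z₀ = 0.07588 m
V₃ = V₁ · ln(z₃/z₀)/ln(z₁/z₀) = 47.8 × 7.2700/5.5744 = 62.3398 km/h

62.34 km/h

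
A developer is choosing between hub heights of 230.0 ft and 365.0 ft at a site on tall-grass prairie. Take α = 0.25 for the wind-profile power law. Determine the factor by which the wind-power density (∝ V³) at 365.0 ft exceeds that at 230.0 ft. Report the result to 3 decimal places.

1.414

Speed ratio: V_B/V_A = (z_B/z_A)^α = (365.0/230.0)^0.25 = (1.5870)^0.25 = 1.12238
Power-density ratio: P_B/P_A = (V_B/V_A)³ = (1.12238)³ = 1.41392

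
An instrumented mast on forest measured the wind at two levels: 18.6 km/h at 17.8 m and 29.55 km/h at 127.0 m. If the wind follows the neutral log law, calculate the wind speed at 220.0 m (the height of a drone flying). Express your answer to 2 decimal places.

32.61 km/h

Log law: V ∝ ln(z/z₀). From the pair, with r = V₁/V₂ = 0.62944,
ln z₀ = (ln z₁ − r·ln z₂)/(1 − r) = (2.8792 − 0.62944×4.8442)/0.37056 = -0.4586 → z₀ = 0.6322 m
V₃ = V₁ · ln(z₃/z₀)/ln(z₁/z₀) = 18.6 × 5.8522/3.3378 = 32.6118 km/h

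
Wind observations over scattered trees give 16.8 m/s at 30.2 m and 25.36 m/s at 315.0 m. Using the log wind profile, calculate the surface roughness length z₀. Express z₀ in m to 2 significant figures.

Log law: V(z) ∝ ln(z/z₀). With r = V₁/V₂ = 16.8/25.36 = 0.66246,
r · ln(z₂/z₀) = ln(z₁/z₀) ⇒ ln z₀ = (ln z₁ − r·ln z₂)/(1 − r)
ln z₀ = (3.40784 − 0.66246×5.75257) / 0.33754 = -1.1940
z₀ = exp(-1.1940) = 0.3030 m

z₀ ≈ 0.30 m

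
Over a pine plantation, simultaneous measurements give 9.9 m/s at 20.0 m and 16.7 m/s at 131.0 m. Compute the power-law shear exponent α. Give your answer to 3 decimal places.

Power law: V₂/V₁ = (z₂/z₁)^α ⇒ α = ln(V₂/V₁) / ln(z₂/z₁)
α = ln(16.7/9.9) / ln(131.0/20.0) = ln(1.6869) / ln(6.5500)
  = 0.52287 / 1.87947 = 0.27820

α ≈ 0.278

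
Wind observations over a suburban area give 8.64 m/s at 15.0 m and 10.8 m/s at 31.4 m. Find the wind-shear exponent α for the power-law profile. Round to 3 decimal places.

Power law: V₂/V₁ = (z₂/z₁)^α ⇒ α = ln(V₂/V₁) / ln(z₂/z₁)
α = ln(10.8/8.64) / ln(31.4/15.0) = ln(1.2500) / ln(2.0933)
  = 0.22314 / 0.73876 = 0.30205

α ≈ 0.302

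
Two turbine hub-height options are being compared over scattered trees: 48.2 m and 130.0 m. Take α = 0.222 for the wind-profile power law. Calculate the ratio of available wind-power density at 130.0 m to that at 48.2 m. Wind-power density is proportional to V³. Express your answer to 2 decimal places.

Speed ratio: V_B/V_A = (z_B/z_A)^α = (130.0/48.2)^0.222 = (2.6971)^0.222 = 1.24640
Power-density ratio: P_B/P_A = (V_B/V_A)³ = (1.24640)³ = 1.93632

1.94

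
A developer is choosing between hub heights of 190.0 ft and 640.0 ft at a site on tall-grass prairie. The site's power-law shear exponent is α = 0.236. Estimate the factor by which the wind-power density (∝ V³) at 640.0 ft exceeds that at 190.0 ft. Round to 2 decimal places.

2.36

Speed ratio: V_B/V_A = (z_B/z_A)^α = (640.0/190.0)^0.236 = (3.3684)^0.236 = 1.33190
Power-density ratio: P_B/P_A = (V_B/V_A)³ = (1.33190)³ = 2.36275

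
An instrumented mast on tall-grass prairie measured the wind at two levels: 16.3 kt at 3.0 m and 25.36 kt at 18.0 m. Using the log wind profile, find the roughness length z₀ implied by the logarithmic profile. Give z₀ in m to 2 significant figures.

z₀ ≈ 0.12 m

Log law: V(z) ∝ ln(z/z₀). With r = V₁/V₂ = 16.3/25.36 = 0.64274,
r · ln(z₂/z₀) = ln(z₁/z₀) ⇒ ln z₀ = (ln z₁ − r·ln z₂)/(1 − r)
ln z₀ = (1.09861 − 0.64274×2.89037) / 0.35726 = -2.1250
z₀ = exp(-2.1250) = 0.1194 m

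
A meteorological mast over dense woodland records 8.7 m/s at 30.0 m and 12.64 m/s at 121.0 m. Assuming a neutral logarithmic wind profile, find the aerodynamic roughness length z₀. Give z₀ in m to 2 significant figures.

Log law: V(z) ∝ ln(z/z₀). With r = V₁/V₂ = 8.7/12.64 = 0.68829,
r · ln(z₂/z₀) = ln(z₁/z₀) ⇒ ln z₀ = (ln z₁ − r·ln z₂)/(1 − r)
ln z₀ = (3.40120 − 0.68829×4.79579) / 0.31171 = 0.3218
z₀ = exp(0.3218) = 1.380 m

z₀ ≈ 1.4 m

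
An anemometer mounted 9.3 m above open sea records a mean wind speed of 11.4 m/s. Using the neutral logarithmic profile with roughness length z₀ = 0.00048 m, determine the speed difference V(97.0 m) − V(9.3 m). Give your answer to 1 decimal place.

2.7 m/s

Log law: V₂ = V₁ · ln(z₂/z₀)/ln(z₁/z₀) = 11.4 × 12.2164/9.8717 = 14.1077 m/s
ΔV = 14.1077 − 11.4 = 2.7077 m/s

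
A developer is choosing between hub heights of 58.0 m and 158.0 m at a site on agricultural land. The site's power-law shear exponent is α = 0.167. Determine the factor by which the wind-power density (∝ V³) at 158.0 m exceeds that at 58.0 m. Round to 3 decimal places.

1.652

Speed ratio: V_B/V_A = (z_B/z_A)^α = (158.0/58.0)^0.167 = (2.7241)^0.167 = 1.18218
Power-density ratio: P_B/P_A = (V_B/V_A)³ = (1.18218)³ = 1.65215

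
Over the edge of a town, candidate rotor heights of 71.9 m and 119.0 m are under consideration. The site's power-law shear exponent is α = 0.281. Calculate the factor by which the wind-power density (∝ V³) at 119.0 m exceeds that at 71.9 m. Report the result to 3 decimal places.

Speed ratio: V_B/V_A = (z_B/z_A)^α = (119.0/71.9)^0.281 = (1.6551)^0.281 = 1.15209
Power-density ratio: P_B/P_A = (V_B/V_A)³ = (1.15209)³ = 1.52920

1.529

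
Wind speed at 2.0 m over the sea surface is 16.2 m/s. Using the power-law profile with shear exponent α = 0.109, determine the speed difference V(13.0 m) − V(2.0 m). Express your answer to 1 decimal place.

Power law: V₂ = V₁ · (z₂/z₁)^α = 16.2 × (6.5000)^0.109 = 19.8666 m/s
ΔV = 19.8666 − 16.2 = 3.6666 m/s

3.7 m/s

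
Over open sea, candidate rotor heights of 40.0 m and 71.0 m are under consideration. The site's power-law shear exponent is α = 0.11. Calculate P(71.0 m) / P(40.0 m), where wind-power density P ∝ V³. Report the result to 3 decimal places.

Speed ratio: V_B/V_A = (z_B/z_A)^α = (71.0/40.0)^0.11 = (1.7750)^0.11 = 1.06515
Power-density ratio: P_B/P_A = (V_B/V_A)³ = (1.06515)³ = 1.20847

1.208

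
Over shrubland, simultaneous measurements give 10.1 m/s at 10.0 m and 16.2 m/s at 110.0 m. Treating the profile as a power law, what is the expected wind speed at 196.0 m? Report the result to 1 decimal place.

First find α: α = ln(V₂/V₁)/ln(z₂/z₁) = ln(16.2/10.1)/ln(110.0/10.0) = 0.47248/2.39790 = 0.1970
Extrapolate from 110.0 m to 196.0 m: V₃ = 16.2 × (196.0/110.0)^0.1970 = 16.2 × 1.1205 = 18.1528 m/s

18.2 m/s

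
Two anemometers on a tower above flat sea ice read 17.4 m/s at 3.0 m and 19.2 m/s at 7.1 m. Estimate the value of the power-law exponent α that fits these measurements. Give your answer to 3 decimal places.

α ≈ 0.114

Power law: V₂/V₁ = (z₂/z₁)^α ⇒ α = ln(V₂/V₁) / ln(z₂/z₁)
α = ln(19.2/17.4) / ln(7.1/3.0) = ln(1.1034) / ln(2.3667)
  = 0.09844 / 0.86148 = 0.11427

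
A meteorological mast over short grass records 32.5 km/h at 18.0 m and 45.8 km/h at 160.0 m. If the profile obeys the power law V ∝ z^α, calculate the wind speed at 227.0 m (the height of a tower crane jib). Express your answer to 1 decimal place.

48.4 km/h

First find α: α = ln(V₂/V₁)/ln(z₂/z₁) = ln(45.8/32.5)/ln(160.0/18.0) = 0.34304/2.18480 = 0.1570
Extrapolate from 160.0 m to 227.0 m: V₃ = 45.8 × (227.0/160.0)^0.1570 = 45.8 × 1.0565 = 48.3857 km/h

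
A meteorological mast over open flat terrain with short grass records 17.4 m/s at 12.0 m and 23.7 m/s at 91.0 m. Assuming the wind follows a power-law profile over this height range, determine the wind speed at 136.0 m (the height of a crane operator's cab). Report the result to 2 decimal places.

25.20 m/s

First find α: α = ln(V₂/V₁)/ln(z₂/z₁) = ln(23.7/17.4)/ln(91.0/12.0) = 0.30900/2.02595 = 0.1525
Extrapolate from 91.0 m to 136.0 m: V₃ = 23.7 × (136.0/91.0)^0.1525 = 23.7 × 1.0632 = 25.1978 m/s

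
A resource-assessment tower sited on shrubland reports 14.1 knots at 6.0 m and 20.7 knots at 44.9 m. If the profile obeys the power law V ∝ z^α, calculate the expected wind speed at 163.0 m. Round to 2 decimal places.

First find α: α = ln(V₂/V₁)/ln(z₂/z₁) = ln(20.7/14.1)/ln(44.9/6.0) = 0.38396/2.01268 = 0.1908
Extrapolate from 44.9 m to 163.0 m: V₃ = 20.7 × (163.0/44.9)^0.1908 = 20.7 × 1.2789 = 26.4722 knots

26.47 knots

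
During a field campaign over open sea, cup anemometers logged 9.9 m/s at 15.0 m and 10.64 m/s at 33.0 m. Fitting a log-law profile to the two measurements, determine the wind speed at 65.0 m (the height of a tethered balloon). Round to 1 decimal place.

11.3 m/s

Log law: V ∝ ln(z/z₀). From the pair, with r = V₁/V₂ = 0.93045,
ln z₀ = (ln z₁ − r·ln z₂)/(1 − r) = (2.7081 − 0.93045×3.4965)/0.06955 = -7.8402 → z₀ = 0.0003936 m
V₃ = V₁ · ln(z₃/z₀)/ln(z₁/z₀) = 9.9 × 12.0146/10.5483 = 11.2762 m/s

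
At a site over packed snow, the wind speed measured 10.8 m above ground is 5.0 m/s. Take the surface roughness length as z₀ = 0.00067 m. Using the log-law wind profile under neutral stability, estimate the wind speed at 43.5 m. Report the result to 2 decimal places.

5.72 m/s

Log law: V(z) ∝ ln(z/z₀), so V₂/V₁ = ln(z₂/z₀) / ln(z₁/z₀).
ln(43.5/0.00067) = 11.0810, ln(10.8/0.00067) = 9.6878
V₂ = 5.0 × 11.0810/9.6878 = 5.0 × 1.1438 = 5.7191 m/s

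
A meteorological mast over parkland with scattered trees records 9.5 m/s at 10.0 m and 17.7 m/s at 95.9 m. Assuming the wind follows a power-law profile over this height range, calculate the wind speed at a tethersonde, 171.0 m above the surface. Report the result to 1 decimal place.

First find α: α = ln(V₂/V₁)/ln(z₂/z₁) = ln(17.7/9.5)/ln(95.9/10.0) = 0.62227/2.26072 = 0.2753
Extrapolate from 95.9 m to 171.0 m: V₃ = 17.7 × (171.0/95.9)^0.2753 = 17.7 × 1.1726 = 20.7544 m/s

20.8 m/s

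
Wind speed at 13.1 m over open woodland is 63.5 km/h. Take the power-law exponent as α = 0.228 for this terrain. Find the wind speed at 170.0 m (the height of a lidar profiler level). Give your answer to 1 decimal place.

Power-law profile: V₂ = V₁ · (z₂/z₁)^α
V₂ = 63.5 × (170.0/13.1)^0.228 = 63.5 × (12.9771)^0.228
    = 63.5 × 1.7939 = 113.9143 km/h

113.9 km/h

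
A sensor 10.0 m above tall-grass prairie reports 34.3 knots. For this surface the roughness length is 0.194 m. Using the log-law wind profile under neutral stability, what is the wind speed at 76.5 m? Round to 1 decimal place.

52.0 knots

Log law: V(z) ∝ ln(z/z₀), so V₂/V₁ = ln(z₂/z₀) / ln(z₁/z₀).
ln(76.5/0.194) = 5.9772, ln(10.0/0.194) = 3.9425
V₂ = 34.3 × 5.9772/3.9425 = 34.3 × 1.5161 = 52.0021 knots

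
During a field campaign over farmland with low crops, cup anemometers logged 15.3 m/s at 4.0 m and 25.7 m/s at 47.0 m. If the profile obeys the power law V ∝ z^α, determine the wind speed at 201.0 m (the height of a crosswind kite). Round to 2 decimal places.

34.90 m/s

First find α: α = ln(V₂/V₁)/ln(z₂/z₁) = ln(25.7/15.3)/ln(47.0/4.0) = 0.51864/2.46385 = 0.2105
Extrapolate from 47.0 m to 201.0 m: V₃ = 25.7 × (201.0/47.0)^0.2105 = 25.7 × 1.3578 = 34.8962 m/s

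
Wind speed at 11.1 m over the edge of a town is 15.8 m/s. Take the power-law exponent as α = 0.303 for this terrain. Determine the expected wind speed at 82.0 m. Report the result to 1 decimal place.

29.0 m/s

Power-law profile: V₂ = V₁ · (z₂/z₁)^α
V₂ = 15.8 × (82.0/11.1)^0.303 = 15.8 × (7.3874)^0.303
    = 15.8 × 1.8330 = 28.9608 m/s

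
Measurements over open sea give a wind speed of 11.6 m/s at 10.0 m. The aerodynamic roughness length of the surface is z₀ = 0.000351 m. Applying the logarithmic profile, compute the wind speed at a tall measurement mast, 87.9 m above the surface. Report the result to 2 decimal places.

Log law: V(z) ∝ ln(z/z₀), so V₂/V₁ = ln(z₂/z₀) / ln(z₁/z₀).
ln(87.9/0.000351) = 12.4309, ln(10.0/0.000351) = 10.2573
V₂ = 11.6 × 12.4309/10.2573 = 11.6 × 1.2119 = 14.0581 m/s

14.06 m/s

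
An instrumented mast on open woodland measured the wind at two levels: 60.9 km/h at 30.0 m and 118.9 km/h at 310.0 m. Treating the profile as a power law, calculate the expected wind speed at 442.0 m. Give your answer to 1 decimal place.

First find α: α = ln(V₂/V₁)/ln(z₂/z₁) = ln(118.9/60.9)/ln(310.0/30.0) = 0.66905/2.33537 = 0.2865
Extrapolate from 310.0 m to 442.0 m: V₃ = 118.9 × (442.0/310.0)^0.2865 = 118.9 × 1.1070 = 131.6188 km/h

131.6 km/h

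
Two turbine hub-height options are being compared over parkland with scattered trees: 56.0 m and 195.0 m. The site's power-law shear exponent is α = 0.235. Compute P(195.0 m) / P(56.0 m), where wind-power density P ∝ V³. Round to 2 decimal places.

Speed ratio: V_B/V_A = (z_B/z_A)^α = (195.0/56.0)^0.235 = (3.4821)^0.235 = 1.34071
Power-density ratio: P_B/P_A = (V_B/V_A)³ = (1.34071)³ = 2.40992

2.41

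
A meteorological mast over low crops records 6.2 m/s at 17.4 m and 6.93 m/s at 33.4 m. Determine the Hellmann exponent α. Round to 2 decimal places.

Power law: V₂/V₁ = (z₂/z₁)^α ⇒ α = ln(V₂/V₁) / ln(z₂/z₁)
α = ln(6.93/6.2) / ln(33.4/17.4) = ln(1.1177) / ln(1.9195)
  = 0.11131 / 0.65209 = 0.17070

α ≈ 0.17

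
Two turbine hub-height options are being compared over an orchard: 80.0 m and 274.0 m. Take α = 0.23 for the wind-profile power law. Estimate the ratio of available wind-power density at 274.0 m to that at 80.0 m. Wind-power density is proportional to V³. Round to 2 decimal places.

Speed ratio: V_B/V_A = (z_B/z_A)^α = (274.0/80.0)^0.23 = (3.4250)^0.23 = 1.32731
Power-density ratio: P_B/P_A = (V_B/V_A)³ = (1.32731)³ = 2.33838

2.34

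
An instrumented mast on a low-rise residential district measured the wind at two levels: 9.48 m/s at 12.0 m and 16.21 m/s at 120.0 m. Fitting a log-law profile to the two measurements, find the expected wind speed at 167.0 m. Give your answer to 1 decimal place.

Log law: V ∝ ln(z/z₀). From the pair, with r = V₁/V₂ = 0.58482,
ln z₀ = (ln z₁ − r·ln z₂)/(1 − r) = (2.4849 − 0.58482×4.7875)/0.41518 = -0.7586 → z₀ = 0.4683 m
V₃ = V₁ · ln(z₃/z₀)/ln(z₁/z₀) = 9.48 × 5.8766/3.2435 = 17.1760 m/s

17.2 m/s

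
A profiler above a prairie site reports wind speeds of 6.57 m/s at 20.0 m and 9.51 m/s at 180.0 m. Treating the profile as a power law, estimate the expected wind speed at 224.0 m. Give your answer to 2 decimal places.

First find α: α = ln(V₂/V₁)/ln(z₂/z₁) = ln(9.51/6.57)/ln(180.0/20.0) = 0.36983/2.19722 = 0.1683
Extrapolate from 180.0 m to 224.0 m: V₃ = 9.51 × (224.0/180.0)^0.1683 = 9.51 × 1.0375 = 9.8666 m/s

9.87 m/s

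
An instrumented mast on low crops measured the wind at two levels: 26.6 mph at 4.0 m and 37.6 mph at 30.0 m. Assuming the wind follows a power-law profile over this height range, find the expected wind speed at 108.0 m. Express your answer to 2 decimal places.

46.85 mph

First find α: α = ln(V₂/V₁)/ln(z₂/z₁) = ln(37.6/26.6)/ln(30.0/4.0) = 0.34609/2.01490 = 0.1718
Extrapolate from 30.0 m to 108.0 m: V₃ = 37.6 × (108.0/30.0)^0.1718 = 37.6 × 1.2461 = 46.8535 mph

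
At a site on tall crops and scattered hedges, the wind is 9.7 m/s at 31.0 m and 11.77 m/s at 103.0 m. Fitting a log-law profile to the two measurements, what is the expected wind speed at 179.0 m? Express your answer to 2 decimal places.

Log law: V ∝ ln(z/z₀). From the pair, with r = V₁/V₂ = 0.82413,
ln z₀ = (ln z₁ − r·ln z₂)/(1 − r) = (3.4340 − 0.82413×4.6347)/0.17587 = -2.1927 → z₀ = 0.1116 m
V₃ = V₁ · ln(z₃/z₀)/ln(z₁/z₀) = 9.7 × 7.3801/5.6267 = 12.7227 m/s

12.72 m/s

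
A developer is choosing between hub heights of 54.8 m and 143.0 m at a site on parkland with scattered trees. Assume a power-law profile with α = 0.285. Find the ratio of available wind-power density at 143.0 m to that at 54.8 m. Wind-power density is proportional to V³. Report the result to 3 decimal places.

2.271

Speed ratio: V_B/V_A = (z_B/z_A)^α = (143.0/54.8)^0.285 = (2.6095)^0.285 = 1.31437
Power-density ratio: P_B/P_A = (V_B/V_A)³ = (1.31437)³ = 2.27067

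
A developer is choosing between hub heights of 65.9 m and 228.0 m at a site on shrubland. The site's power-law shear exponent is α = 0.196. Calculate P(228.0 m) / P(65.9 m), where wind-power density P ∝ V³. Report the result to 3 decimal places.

Speed ratio: V_B/V_A = (z_B/z_A)^α = (228.0/65.9)^0.196 = (3.4598)^0.196 = 1.27542
Power-density ratio: P_B/P_A = (V_B/V_A)³ = (1.27542)³ = 2.07473

2.075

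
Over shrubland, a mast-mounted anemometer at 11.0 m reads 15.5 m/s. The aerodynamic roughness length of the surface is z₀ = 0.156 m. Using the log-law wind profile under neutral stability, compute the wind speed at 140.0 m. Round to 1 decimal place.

Log law: V(z) ∝ ln(z/z₀), so V₂/V₁ = ln(z₂/z₀) / ln(z₁/z₀).
ln(140.0/0.156) = 6.7995, ln(11.0/0.156) = 4.2558
V₂ = 15.5 × 6.7995/4.2558 = 15.5 × 1.5977 = 24.7646 m/s

24.8 m/s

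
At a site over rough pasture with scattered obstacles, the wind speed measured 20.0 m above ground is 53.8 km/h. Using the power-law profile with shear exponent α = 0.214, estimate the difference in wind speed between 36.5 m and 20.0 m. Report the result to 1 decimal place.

7.4 km/h

Power law: V₂ = V₁ · (z₂/z₁)^α = 53.8 × (1.8250)^0.214 = 61.1917 km/h
ΔV = 61.1917 − 53.8 = 7.3917 km/h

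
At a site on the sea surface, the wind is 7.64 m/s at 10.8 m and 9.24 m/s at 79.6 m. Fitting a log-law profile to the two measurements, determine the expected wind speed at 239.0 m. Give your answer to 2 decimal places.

Log law: V ∝ ln(z/z₀). From the pair, with r = V₁/V₂ = 0.82684,
ln z₀ = (ln z₁ − r·ln z₂)/(1 − r) = (2.3795 − 0.82684×4.3770)/0.17316 = -7.1584 → z₀ = 0.0007783 m
V₃ = V₁ · ln(z₃/z₀)/ln(z₁/z₀) = 7.64 × 12.6348/9.5379 = 10.1207 m/s

10.12 m/s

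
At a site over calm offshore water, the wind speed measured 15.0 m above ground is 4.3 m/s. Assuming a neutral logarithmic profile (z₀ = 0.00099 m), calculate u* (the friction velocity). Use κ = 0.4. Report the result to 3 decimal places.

u* ≈ 0.179 m/s

Log law: V(z) = (u*/κ) · ln(z/z₀) ⇒ u* = κ · V / ln(z/z₀)
u* = 0.4 × 4.3 / ln(15.0/0.00099) = 0.4 × 4.3 / 9.6259
   = 1.7200 / 9.6259 = 0.1787 m/s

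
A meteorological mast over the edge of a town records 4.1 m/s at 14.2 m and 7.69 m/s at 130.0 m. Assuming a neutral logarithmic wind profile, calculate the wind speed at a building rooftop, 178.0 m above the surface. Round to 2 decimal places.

Log law: V ∝ ln(z/z₀). From the pair, with r = V₁/V₂ = 0.53316,
ln z₀ = (ln z₁ − r·ln z₂)/(1 − r) = (2.6532 − 0.53316×4.8675)/0.46684 = 0.1244 → z₀ = 1.132 m
V₃ = V₁ · ln(z₃/z₀)/ln(z₁/z₀) = 4.1 × 5.0574/2.5289 = 8.1995 m/s

8.20 m/s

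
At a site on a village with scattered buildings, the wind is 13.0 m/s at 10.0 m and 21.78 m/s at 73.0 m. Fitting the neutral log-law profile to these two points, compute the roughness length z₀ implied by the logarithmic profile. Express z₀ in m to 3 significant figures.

z₀ ≈ 0.527 m

Log law: V(z) ∝ ln(z/z₀). With r = V₁/V₂ = 13.0/21.78 = 0.59688,
r · ln(z₂/z₀) = ln(z₁/z₀) ⇒ ln z₀ = (ln z₁ − r·ln z₂)/(1 − r)
ln z₀ = (2.30259 − 0.59688×4.29046) / 0.40312 = -0.6407
z₀ = exp(-0.6407) = 0.5269 m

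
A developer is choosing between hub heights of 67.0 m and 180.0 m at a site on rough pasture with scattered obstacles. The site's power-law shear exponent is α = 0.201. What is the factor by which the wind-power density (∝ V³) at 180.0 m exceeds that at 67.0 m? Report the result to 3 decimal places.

1.815

Speed ratio: V_B/V_A = (z_B/z_A)^α = (180.0/67.0)^0.201 = (2.6866)^0.201 = 1.21974
Power-density ratio: P_B/P_A = (V_B/V_A)³ = (1.21974)³ = 1.81471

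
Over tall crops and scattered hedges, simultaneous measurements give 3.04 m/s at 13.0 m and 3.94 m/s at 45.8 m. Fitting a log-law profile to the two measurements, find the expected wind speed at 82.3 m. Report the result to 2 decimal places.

Log law: V ∝ ln(z/z₀). From the pair, with r = V₁/V₂ = 0.77157,
ln z₀ = (ln z₁ − r·ln z₂)/(1 − r) = (2.5649 − 0.77157×3.8243)/0.22843 = -1.6888 → z₀ = 0.1847 m
V₃ = V₁ · ln(z₃/z₀)/ln(z₁/z₀) = 3.04 × 6.0992/4.2538 = 4.3589 m/s

4.36 m/s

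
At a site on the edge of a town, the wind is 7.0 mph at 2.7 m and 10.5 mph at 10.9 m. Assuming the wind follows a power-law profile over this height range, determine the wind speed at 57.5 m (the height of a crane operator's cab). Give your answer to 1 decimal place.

First find α: α = ln(V₂/V₁)/ln(z₂/z₁) = ln(10.5/7.0)/ln(10.9/2.7) = 0.40547/1.39551 = 0.2905
Extrapolate from 10.9 m to 57.5 m: V₃ = 10.5 × (57.5/10.9)^0.2905 = 10.5 × 1.6212 = 17.0230 mph

17.0 mph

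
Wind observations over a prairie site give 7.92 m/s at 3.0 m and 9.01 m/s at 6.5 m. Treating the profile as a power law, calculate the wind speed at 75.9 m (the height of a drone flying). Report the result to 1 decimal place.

13.6 m/s

First find α: α = ln(V₂/V₁)/ln(z₂/z₁) = ln(9.01/7.92)/ln(6.5/3.0) = 0.12894/0.77319 = 0.1668
Extrapolate from 6.5 m to 75.9 m: V₃ = 9.01 × (75.9/6.5)^0.1668 = 9.01 × 1.5066 = 13.5744 m/s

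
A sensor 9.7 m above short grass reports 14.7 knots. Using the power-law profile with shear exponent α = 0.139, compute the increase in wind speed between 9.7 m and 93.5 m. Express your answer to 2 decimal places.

5.44 knots

Power law: V₂ = V₁ · (z₂/z₁)^α = 14.7 × (9.6392)^0.139 = 20.1418 knots
ΔV = 20.1418 − 14.7 = 5.4418 knots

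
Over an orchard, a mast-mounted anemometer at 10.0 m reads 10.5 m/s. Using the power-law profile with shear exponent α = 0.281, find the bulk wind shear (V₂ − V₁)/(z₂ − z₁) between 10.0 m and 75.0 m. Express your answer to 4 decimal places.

0.1230 m/s/m

Power law: V₂ = V₁ · (z₂/z₁)^α = 10.5 × (7.5000)^0.281 = 18.4962 m/s
ΔV/Δz = (18.4962 − 10.5)/(75.0 − 10.0) = 7.9962/65.0000 = 0.12302 m/s/m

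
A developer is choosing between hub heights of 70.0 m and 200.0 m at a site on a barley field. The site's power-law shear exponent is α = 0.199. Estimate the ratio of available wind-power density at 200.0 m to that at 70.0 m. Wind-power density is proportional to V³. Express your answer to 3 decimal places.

1.872

Speed ratio: V_B/V_A = (z_B/z_A)^α = (200.0/70.0)^0.199 = (2.8571)^0.199 = 1.23234
Power-density ratio: P_B/P_A = (V_B/V_A)³ = (1.23234)³ = 1.87151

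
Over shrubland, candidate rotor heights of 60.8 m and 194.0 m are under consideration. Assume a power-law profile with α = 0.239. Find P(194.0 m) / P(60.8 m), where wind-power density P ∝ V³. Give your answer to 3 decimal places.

Speed ratio: V_B/V_A = (z_B/z_A)^α = (194.0/60.8)^0.239 = (3.1908)^0.239 = 1.31957
Power-density ratio: P_B/P_A = (V_B/V_A)³ = (1.31957)³ = 2.29771

2.298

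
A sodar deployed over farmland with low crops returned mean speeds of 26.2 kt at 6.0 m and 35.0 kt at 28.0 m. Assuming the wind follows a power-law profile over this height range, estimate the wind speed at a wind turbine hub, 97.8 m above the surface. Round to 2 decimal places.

44.28 kt

First find α: α = ln(V₂/V₁)/ln(z₂/z₁) = ln(35.0/26.2)/ln(28.0/6.0) = 0.28959/1.54045 = 0.1880
Extrapolate from 28.0 m to 97.8 m: V₃ = 35.0 × (97.8/28.0)^0.1880 = 35.0 × 1.2651 = 44.2773 kt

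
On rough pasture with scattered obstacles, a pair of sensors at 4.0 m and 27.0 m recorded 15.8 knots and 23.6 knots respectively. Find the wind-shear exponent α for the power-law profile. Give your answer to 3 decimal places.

α ≈ 0.210

Power law: V₂/V₁ = (z₂/z₁)^α ⇒ α = ln(V₂/V₁) / ln(z₂/z₁)
α = ln(23.6/15.8) / ln(27.0/4.0) = ln(1.4937) / ln(6.7500)
  = 0.40124 / 1.90954 = 0.21012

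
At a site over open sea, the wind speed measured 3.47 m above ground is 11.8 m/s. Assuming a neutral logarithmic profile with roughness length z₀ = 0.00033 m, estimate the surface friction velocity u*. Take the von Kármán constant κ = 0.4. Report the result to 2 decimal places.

u* ≈ 0.51 m/s

Log law: V(z) = (u*/κ) · ln(z/z₀) ⇒ u* = κ · V / ln(z/z₀)
u* = 0.4 × 11.8 / ln(3.47/0.00033) = 0.4 × 11.8 / 9.2606
   = 4.7200 / 9.2606 = 0.5097 m/s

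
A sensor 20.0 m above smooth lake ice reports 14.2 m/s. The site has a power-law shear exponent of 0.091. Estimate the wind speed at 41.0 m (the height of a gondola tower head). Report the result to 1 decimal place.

15.2 m/s

Power-law profile: V₂ = V₁ · (z₂/z₁)^α
V₂ = 14.2 × (41.0/20.0)^0.091 = 14.2 × (2.0500)^0.091
    = 14.2 × 1.0675 = 15.1586 m/s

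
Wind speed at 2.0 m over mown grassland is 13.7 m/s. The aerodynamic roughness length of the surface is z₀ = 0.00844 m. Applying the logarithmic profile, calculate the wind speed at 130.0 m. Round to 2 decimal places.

24.16 m/s

Log law: V(z) ∝ ln(z/z₀), so V₂/V₁ = ln(z₂/z₀) / ln(z₁/z₀).
ln(130.0/0.00844) = 9.6423, ln(2.0/0.00844) = 5.4679
V₂ = 13.7 × 9.6423/5.4679 = 13.7 × 1.7634 = 24.1590 m/s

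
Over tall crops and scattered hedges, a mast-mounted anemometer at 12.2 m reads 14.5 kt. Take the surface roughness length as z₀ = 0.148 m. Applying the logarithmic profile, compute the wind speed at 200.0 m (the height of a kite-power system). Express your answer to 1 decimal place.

Log law: V(z) ∝ ln(z/z₀), so V₂/V₁ = ln(z₂/z₀) / ln(z₁/z₀).
ln(200.0/0.148) = 7.2089, ln(12.2/0.148) = 4.4120
V₂ = 14.5 × 7.2089/4.4120 = 14.5 × 1.6339 = 23.6920 kt

23.7 kt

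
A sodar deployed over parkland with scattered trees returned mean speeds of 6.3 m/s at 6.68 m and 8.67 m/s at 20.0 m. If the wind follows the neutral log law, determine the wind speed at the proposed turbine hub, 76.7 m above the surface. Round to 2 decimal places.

Log law: V ∝ ln(z/z₀). From the pair, with r = V₁/V₂ = 0.72664,
ln z₀ = (ln z₁ − r·ln z₂)/(1 − r) = (1.8991 − 0.72664×2.9957)/0.27336 = -1.0159 → z₀ = 0.3621 m
V₃ = V₁ · ln(z₃/z₀)/ln(z₁/z₀) = 6.3 × 5.3558/2.9151 = 11.5750 m/s

11.58 m/s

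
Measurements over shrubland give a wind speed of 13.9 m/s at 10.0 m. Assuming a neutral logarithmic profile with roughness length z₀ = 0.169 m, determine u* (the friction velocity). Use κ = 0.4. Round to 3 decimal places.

Log law: V(z) = (u*/κ) · ln(z/z₀) ⇒ u* = κ · V / ln(z/z₀)
u* = 0.4 × 13.9 / ln(10.0/0.169) = 0.4 × 13.9 / 4.0804
   = 5.5600 / 4.0804 = 1.3626 m/s

u* ≈ 1.363 m/s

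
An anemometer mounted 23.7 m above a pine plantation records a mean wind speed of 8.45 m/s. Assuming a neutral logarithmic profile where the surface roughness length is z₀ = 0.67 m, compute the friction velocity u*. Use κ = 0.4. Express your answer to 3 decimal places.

Log law: V(z) = (u*/κ) · ln(z/z₀) ⇒ u* = κ · V / ln(z/z₀)
u* = 0.4 × 8.45 / ln(23.7/0.67) = 0.4 × 8.45 / 3.5660
   = 3.3800 / 3.5660 = 0.9479 m/s

u* ≈ 0.948 m/s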